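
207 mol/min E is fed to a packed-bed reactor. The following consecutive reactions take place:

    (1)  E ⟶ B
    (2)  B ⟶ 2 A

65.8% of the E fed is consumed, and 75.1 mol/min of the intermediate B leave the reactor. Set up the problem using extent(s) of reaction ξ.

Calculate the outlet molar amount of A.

Conversion of E: E consumed = 1ξ₁ = 0.658 × 207 → ξ₁ = 136.2 mol/min.
B balance: n_B = 0 + 1ξ₁ − 1ξ₂ = 75.1 → ξ₂ = (1·136.2 − 75.1)/1 = 61.11 mol/min.
Outlet amounts (n = n₀ + Σ ν·ξ):
  E: 207 − 1(136.2) = 70.79
  B: 0 + 1(136.2) − 1(61.11) = 75.1
  A: 0 + 2(61.11) = 122.2

122 mol/min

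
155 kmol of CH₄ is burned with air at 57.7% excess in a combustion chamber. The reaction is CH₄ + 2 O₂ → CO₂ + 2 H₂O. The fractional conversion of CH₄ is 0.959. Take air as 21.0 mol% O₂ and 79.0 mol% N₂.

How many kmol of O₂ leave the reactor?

192 kmol

Stoichiometric O₂ = 2 × 155 = 310 kmol; O₂ fed = 310 × 1.577 = 488.9 kmol.
N₂ fed = 488.9 × 79/21 = 1839 kmol.
Fuel reacted = 0.959 × 155 → ξ = 148.6 kmol.
Outlet (n = n₀ + ν ξ):
  CH₄: 155 − 1(148.6) = 6.355
  O₂: 488.9 − 2(148.6) = 191.6
  N₂: 1839 (inert)
  CO₂: 0 + 1(148.6) = 148.6
  H₂O: 0 + 2(148.6) = 297.3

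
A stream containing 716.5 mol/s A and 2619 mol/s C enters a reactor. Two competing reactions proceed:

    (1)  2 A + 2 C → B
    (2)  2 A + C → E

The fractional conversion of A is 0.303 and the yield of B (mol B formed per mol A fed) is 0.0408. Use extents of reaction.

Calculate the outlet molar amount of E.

Yield of B: 1ξ₁ / 716.5 = 0.0408 → ξ₁ = 29.23 mol/s.
Conversion of A: 2ξ₁ + 2ξ₂ = 0.303 × 716.5 = 217.1 → ξ₂ = 79.32 mol/s.
Outlet amounts (n = n₀ + Σ ν·ξ):
  A: 716.5 − 2(29.23) − 2(79.32) = 499.4
  C: 2619 − 2(29.23) − 1(79.32) = 2481
  B: 0 + 1(29.23) = 29.23
  E: 0 + 1(79.32) = 79.32

79.3 mol/s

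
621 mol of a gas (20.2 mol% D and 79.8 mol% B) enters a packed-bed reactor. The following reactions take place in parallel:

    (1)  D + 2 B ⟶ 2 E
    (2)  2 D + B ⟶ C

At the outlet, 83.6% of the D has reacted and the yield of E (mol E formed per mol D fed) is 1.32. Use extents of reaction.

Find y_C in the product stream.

Yield of E: 2ξ₁ / 125.4 = 1.32 → ξ₁ = 82.79 mol.
Conversion of D: 1ξ₁ + 2ξ₂ = 0.836 × 125.4 = 104.9 → ξ₂ = 11.04 mol.
Outlet amounts (n = n₀ + Σ ν·ξ):
  D: 125.4 − 1(82.79) − 2(11.04) = 20.57
  B: 495.6 − 2(82.79) − 1(11.04) = 318.9
  E: 0 + 2(82.79) = 165.6
  C: 0 + 1(11.04) = 11.04
Total out = 516.1 mol; y_C = 11.04 / 516.1 = 0.02139.

0.0214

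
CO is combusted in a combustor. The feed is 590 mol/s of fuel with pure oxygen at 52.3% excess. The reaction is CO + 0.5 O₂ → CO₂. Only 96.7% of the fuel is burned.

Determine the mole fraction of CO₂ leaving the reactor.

0.757

Stoichiometric O₂ = 0.5 × 590 = 295 mol/s; O₂ fed = 295 × 1.523 = 449.3 mol/s.
Fuel reacted = 0.967 × 590 → ξ = 570.5 mol/s.
Outlet (n = n₀ + ν ξ):
  CO: 590 − 1(570.5) = 19.47
  O₂: 449.3 − 0.5(570.5) = 164
  CO₂: 0 + 1(570.5) = 570.5
Total out = 754 mol/s; y_CO₂ = 570.5 / 754 = 0.7567.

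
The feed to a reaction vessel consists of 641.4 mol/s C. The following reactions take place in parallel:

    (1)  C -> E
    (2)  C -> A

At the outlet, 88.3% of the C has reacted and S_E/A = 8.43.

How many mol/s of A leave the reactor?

Conversion of C: C consumed = 0.883 × 641.4 = 566.4 mol/s = 1ξ₁ + 1ξ₂.
Selectivity: 1ξ₁ / (1ξ₂) = 8.43 → ξ₁ = 8.43 ξ₂.
Substitute: (1·8.43 + 1) ξ₂ = 566.4 → ξ₂ = 60.06 mol/s, ξ₁ = 506.3 mol/s.
Outlet amounts (n = n₀ + Σ ν·ξ):
  C: 641.4 − 1(506.3) − 1(60.06) = 75.04
  E: 0 + 1(506.3) = 506.3
  A: 0 + 1(60.06) = 60.06

60.1 mol/s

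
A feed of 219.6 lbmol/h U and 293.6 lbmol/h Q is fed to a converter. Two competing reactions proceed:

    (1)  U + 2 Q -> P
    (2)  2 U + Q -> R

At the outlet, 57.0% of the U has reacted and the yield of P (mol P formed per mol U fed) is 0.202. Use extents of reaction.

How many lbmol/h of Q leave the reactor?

164 lbmol/h

Yield of P: 1ξ₁ / 219.6 = 0.202 → ξ₁ = 44.36 lbmol/h.
Conversion of U: 1ξ₁ + 2ξ₂ = 0.57 × 219.6 = 125.2 → ξ₂ = 40.41 lbmol/h.
Outlet amounts (n = n₀ + Σ ν·ξ):
  U: 219.6 − 1(44.36) − 2(40.41) = 94.43
  Q: 293.6 − 2(44.36) − 1(40.41) = 164.5
  P: 0 + 1(44.36) = 44.36
  R: 0 + 1(40.41) = 40.41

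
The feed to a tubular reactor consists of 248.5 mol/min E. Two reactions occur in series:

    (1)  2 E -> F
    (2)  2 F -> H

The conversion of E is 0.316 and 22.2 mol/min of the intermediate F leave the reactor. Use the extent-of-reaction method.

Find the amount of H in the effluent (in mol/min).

8.53 mol/min

Conversion of E: E consumed = 2ξ₁ = 0.316 × 248.5 → ξ₁ = 39.26 mol/min.
F balance: n_F = 0 + 1ξ₁ − 2ξ₂ = 22.2 → ξ₂ = (1·39.26 − 22.2)/2 = 8.531 mol/min.
Outlet amounts (n = n₀ + Σ ν·ξ):
  E: 248.5 − 2(39.26) = 170
  F: 0 + 1(39.26) − 2(8.531) = 22.2
  H: 0 + 1(8.531) = 8.531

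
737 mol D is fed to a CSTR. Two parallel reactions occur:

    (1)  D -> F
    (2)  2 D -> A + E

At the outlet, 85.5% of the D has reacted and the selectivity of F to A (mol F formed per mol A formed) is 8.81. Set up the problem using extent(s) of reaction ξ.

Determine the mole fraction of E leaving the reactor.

Conversion of D: D consumed = 0.855 × 737 = 630.1 mol = 1ξ₁ + 2ξ₂.
Selectivity: 1ξ₁ / (1ξ₂) = 8.81 → ξ₁ = 8.81 ξ₂.
Substitute: (1·8.81 + 2) ξ₂ = 630.1 → ξ₂ = 58.29 mol, ξ₁ = 513.6 mol.
Outlet amounts (n = n₀ + Σ ν·ξ):
  D: 737 − 1(513.6) − 2(58.29) = 106.9
  F: 0 + 1(513.6) = 513.6
  A: 0 + 1(58.29) = 58.29
  E: 0 + 1(58.29) = 58.29
Total out = 737 mol; y_E = 58.29 / 737 = 0.07909.

0.0791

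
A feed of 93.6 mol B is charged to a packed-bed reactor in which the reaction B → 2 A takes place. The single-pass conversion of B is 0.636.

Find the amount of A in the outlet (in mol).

119 mol

B reacted = 0.636 × 93.6 = 59.53 mol; ν_B = −1, so ξ = 59.53/1 = 59.53 mol.
Outlet amounts (n = n₀ + ν ξ):
  B: 93.6 − 1(59.53) = 34.07
  A: 0 + 2(59.53) = 119.1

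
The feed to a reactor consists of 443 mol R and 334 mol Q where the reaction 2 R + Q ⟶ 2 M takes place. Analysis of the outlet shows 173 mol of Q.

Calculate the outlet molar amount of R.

For Q: n = n₀ − 1ξ → 173 = 334 − 1ξ, giving ξ = 161 mol.
Outlet amounts (n = n₀ + ν ξ):
  R: 443 − 2(161) = 121
  Q: 334 − 1(161) = 173
  M: 0 + 2(161) = 322

121 mol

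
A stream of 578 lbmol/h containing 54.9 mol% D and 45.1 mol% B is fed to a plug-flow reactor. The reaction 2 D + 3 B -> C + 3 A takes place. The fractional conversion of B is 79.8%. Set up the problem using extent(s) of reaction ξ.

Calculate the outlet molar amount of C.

69.3 lbmol/h

B reacted = 0.798 × 260.7 = 208 lbmol/h; ν_B = −3, so ξ = 208/3 = 69.34 lbmol/h.
Outlet amounts (n = n₀ + ν ξ):
  D: 317.3 − 2(69.34) = 178.6
  B: 260.7 − 3(69.34) = 52.66
  C: 0 + 1(69.34) = 69.34
  A: 0 + 3(69.34) = 208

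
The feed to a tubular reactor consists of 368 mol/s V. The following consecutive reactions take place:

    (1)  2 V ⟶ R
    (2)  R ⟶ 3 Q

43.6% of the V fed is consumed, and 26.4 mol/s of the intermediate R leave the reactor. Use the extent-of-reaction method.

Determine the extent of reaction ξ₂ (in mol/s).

ξ₂ = 53.8 mol/s

Conversion of V: V consumed = 2ξ₁ = 0.436 × 368 → ξ₁ = 80.22 mol/s.
R balance: n_R = 0 + 1ξ₁ − 1ξ₂ = 26.4 → ξ₂ = (1·80.22 − 26.4)/1 = 53.82 mol/s.
Outlet amounts (n = n₀ + Σ ν·ξ):
  V: 368 − 2(80.22) = 207.6
  R: 0 + 1(80.22) − 1(53.82) = 26.4
  Q: 0 + 3(53.82) = 161.5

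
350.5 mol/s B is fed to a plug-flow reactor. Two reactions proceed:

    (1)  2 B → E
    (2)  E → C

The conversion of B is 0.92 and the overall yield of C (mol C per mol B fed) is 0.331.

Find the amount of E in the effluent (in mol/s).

45.2 mol/s

Conversion of B: B consumed = 2ξ₁ = 0.92 × 350.5 → ξ₁ = 161.2 mol/s.
Yield of C: 1ξ₂ / 350.5 = 0.331 → ξ₂ = 116 mol/s.
Outlet amounts (n = n₀ + Σ ν·ξ):
  B: 350.5 − 2(161.2) = 28.04
  E: 0 + 1(161.2) − 1(116) = 45.21
  C: 0 + 1(116) = 116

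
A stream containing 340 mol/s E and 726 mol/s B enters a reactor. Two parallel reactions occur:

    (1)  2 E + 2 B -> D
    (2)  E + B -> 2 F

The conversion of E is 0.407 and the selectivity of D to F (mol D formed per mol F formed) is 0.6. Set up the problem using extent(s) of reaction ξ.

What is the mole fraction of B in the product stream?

0.639

Conversion of E: E consumed = 0.407 × 340 = 138.4 mol/s = 2ξ₁ + 1ξ₂.
Selectivity: 1ξ₁ / (2ξ₂) = 0.6 → ξ₁ = 1.2 ξ₂.
Substitute: (2·1.2 + 1) ξ₂ = 138.4 → ξ₂ = 40.7 mol/s, ξ₁ = 48.84 mol/s.
Outlet amounts (n = n₀ + Σ ν·ξ):
  E: 340 − 2(48.84) − 1(40.7) = 201.6
  B: 726 − 2(48.84) − 1(40.7) = 587.6
  D: 0 + 1(48.84) = 48.84
  F: 0 + 2(40.7) = 81.4
Total out = 919.5 mol/s; y_B = 587.6 / 919.5 = 0.6391.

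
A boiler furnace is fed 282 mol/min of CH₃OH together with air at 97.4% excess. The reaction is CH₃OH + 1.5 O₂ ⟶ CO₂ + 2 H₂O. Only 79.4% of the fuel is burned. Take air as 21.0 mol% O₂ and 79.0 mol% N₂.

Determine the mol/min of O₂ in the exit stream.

Stoichiometric O₂ = 1.5 × 282 = 423 mol/min; O₂ fed = 423 × 1.974 = 835 mol/min.
N₂ fed = 835 × 79/21 = 3141 mol/min.
Fuel reacted = 0.794 × 282 → ξ = 223.9 mol/min.
Outlet (n = n₀ + ν ξ):
  CH₃OH: 282 − 1(223.9) = 58.09
  O₂: 835 − 1.5(223.9) = 499.1
  N₂: 3141 (inert)
  CO₂: 0 + 1(223.9) = 223.9
  H₂O: 0 + 2(223.9) = 447.8

499 mol/min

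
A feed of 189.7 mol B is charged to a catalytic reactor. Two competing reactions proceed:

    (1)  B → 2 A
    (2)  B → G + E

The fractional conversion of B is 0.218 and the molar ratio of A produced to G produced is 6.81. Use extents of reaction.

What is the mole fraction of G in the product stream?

0.0406

Conversion of B: B consumed = 0.218 × 189.7 = 41.35 mol = 1ξ₁ + 1ξ₂.
Selectivity: 2ξ₁ / (1ξ₂) = 6.81 → ξ₁ = 3.405 ξ₂.
Substitute: (1·3.405 + 1) ξ₂ = 41.35 → ξ₂ = 9.388 mol, ξ₁ = 31.97 mol.
Outlet amounts (n = n₀ + Σ ν·ξ):
  B: 189.7 − 1(31.97) − 1(9.388) = 148.3
  A: 0 + 2(31.97) = 63.93
  G: 0 + 1(9.388) = 9.388
  E: 0 + 1(9.388) = 9.388
Total out = 231.1 mol; y_G = 9.388 / 231.1 = 0.04063.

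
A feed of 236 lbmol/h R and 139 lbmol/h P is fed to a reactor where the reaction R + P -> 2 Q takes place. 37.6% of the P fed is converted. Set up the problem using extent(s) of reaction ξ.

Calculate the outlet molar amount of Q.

P reacted = 0.376 × 139 = 52.26 lbmol/h; ν_P = −1, so ξ = 52.26/1 = 52.26 lbmol/h.
Outlet amounts (n = n₀ + ν ξ):
  R: 236 − 1(52.26) = 183.7
  P: 139 − 1(52.26) = 86.74
  Q: 0 + 2(52.26) = 104.5

105 lbmol/h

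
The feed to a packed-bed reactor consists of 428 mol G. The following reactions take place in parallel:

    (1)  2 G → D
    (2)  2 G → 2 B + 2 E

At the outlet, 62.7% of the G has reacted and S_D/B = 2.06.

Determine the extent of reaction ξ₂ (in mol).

Conversion of G: G consumed = 0.627 × 428 = 268.4 mol = 2ξ₁ + 2ξ₂.
Selectivity: 1ξ₁ / (2ξ₂) = 2.06 → ξ₁ = 4.12 ξ₂.
Substitute: (2·4.12 + 2) ξ₂ = 268.4 → ξ₂ = 26.21 mol, ξ₁ = 108 mol.
Outlet amounts (n = n₀ + Σ ν·ξ):
  G: 428 − 2(108) − 2(26.21) = 159.6
  D: 0 + 1(108) = 108
  B: 0 + 2(26.21) = 52.41
  E: 0 + 2(26.21) = 52.41

ξ₂ = 26.2 mol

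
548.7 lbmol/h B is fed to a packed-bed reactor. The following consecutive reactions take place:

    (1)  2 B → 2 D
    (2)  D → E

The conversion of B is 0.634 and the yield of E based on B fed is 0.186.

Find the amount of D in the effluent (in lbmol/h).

246 lbmol/h

Conversion of B: B consumed = 2ξ₁ = 0.634 × 548.7 → ξ₁ = 173.9 lbmol/h.
Yield of E: 1ξ₂ / 548.7 = 0.186 → ξ₂ = 102.1 lbmol/h.
Outlet amounts (n = n₀ + Σ ν·ξ):
  B: 548.7 − 2(173.9) = 200.8
  D: 0 + 2(173.9) − 1(102.1) = 245.8
  E: 0 + 1(102.1) = 102.1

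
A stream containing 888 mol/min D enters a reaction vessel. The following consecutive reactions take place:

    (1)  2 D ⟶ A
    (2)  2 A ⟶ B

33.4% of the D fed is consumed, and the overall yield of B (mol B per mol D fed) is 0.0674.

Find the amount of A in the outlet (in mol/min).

Conversion of D: D consumed = 2ξ₁ = 0.334 × 888 → ξ₁ = 148.3 mol/min.
Yield of B: 1ξ₂ / 888 = 0.0674 → ξ₂ = 59.85 mol/min.
Outlet amounts (n = n₀ + Σ ν·ξ):
  D: 888 − 2(148.3) = 591.4
  A: 0 + 1(148.3) − 2(59.85) = 28.59
  B: 0 + 1(59.85) = 59.85

28.6 mol/min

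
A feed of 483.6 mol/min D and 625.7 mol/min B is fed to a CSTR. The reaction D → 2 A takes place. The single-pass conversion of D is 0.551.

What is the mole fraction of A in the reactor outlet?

D reacted = 0.551 × 483.6 = 266.5 mol/min; ν_D = −1, so ξ = 266.5/1 = 266.5 mol/min.
Outlet amounts (n = n₀ + ν ξ):
  D: 483.6 − 1(266.5) = 217.1
  A: 0 + 2(266.5) = 532.9
  B: 625.7 (inert)
Total out = 1376 mol/min; y_A = 532.9 / 1376 = 0.3874.

0.387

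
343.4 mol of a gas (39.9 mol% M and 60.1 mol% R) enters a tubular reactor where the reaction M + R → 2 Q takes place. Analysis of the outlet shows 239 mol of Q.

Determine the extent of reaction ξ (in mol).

ξ = 120 mol

For Q: n = n₀ + 2ξ → 239 = 0 + 2ξ, giving ξ = 119.5 mol.
Outlet amounts (n = n₀ + ν ξ):
  M: 137 − 1(119.5) = 17.52
  R: 206.4 − 1(119.5) = 86.88
  Q: 0 + 2(119.5) = 239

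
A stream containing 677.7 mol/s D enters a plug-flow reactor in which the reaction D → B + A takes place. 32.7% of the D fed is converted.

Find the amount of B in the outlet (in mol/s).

D reacted = 0.327 × 677.7 = 221.6 mol/s; ν_D = −1, so ξ = 221.6/1 = 221.6 mol/s.
Outlet amounts (n = n₀ + ν ξ):
  D: 677.7 − 1(221.6) = 456.1
  B: 0 + 1(221.6) = 221.6
  A: 0 + 1(221.6) = 221.6

222 mol/s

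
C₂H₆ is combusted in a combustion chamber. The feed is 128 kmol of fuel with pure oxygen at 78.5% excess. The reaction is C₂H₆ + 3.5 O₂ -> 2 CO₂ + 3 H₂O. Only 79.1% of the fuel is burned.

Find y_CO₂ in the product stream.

0.207

Stoichiometric O₂ = 3.5 × 128 = 448 kmol; O₂ fed = 448 × 1.785 = 799.7 kmol.
Fuel reacted = 0.791 × 128 → ξ = 101.2 kmol.
Outlet (n = n₀ + ν ξ):
  C₂H₆: 128 − 1(101.2) = 26.75
  O₂: 799.7 − 3.5(101.2) = 445.3
  CO₂: 0 + 2(101.2) = 202.5
  H₂O: 0 + 3(101.2) = 303.7
Total out = 978.3 kmol; y_CO₂ = 202.5 / 978.3 = 0.207.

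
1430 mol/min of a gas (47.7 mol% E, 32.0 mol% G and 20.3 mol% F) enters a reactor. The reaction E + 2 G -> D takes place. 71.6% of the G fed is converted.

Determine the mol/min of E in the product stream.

G reacted = 0.716 × 457.6 = 327.6 mol/min; ν_G = −2, so ξ = 327.6/2 = 163.8 mol/min.
Outlet amounts (n = n₀ + ν ξ):
  E: 682.1 − 1(163.8) = 518.3
  G: 457.6 − 2(163.8) = 130
  D: 0 + 1(163.8) = 163.8
  F: 290.3 (inert)

518 mol/min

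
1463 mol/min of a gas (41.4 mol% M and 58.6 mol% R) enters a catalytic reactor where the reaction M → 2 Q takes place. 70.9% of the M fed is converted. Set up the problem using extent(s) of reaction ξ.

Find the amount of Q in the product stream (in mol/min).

M reacted = 0.709 × 605.7 = 429.4 mol/min; ν_M = −1, so ξ = 429.4/1 = 429.4 mol/min.
Outlet amounts (n = n₀ + ν ξ):
  M: 605.7 − 1(429.4) = 176.3
  Q: 0 + 2(429.4) = 858.9
  R: 857.3 (inert)

859 mol/min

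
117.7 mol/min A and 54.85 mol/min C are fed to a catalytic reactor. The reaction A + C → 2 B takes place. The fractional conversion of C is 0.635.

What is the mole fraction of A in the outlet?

0.48

C reacted = 0.635 × 54.85 = 34.83 mol/min; ν_C = −1, so ξ = 34.83/1 = 34.83 mol/min.
Outlet amounts (n = n₀ + ν ξ):
  A: 117.7 − 1(34.83) = 82.87
  C: 54.85 − 1(34.83) = 20.02
  B: 0 + 2(34.83) = 69.66
Total out = 172.6 mol/min; y_A = 82.87 / 172.6 = 0.4803.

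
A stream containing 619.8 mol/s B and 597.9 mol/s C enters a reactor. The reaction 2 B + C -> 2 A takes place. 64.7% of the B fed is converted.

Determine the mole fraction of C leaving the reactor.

B reacted = 0.647 × 619.8 = 401 mol/s; ν_B = −2, so ξ = 401/2 = 200.5 mol/s.
Outlet amounts (n = n₀ + ν ξ):
  B: 619.8 − 2(200.5) = 218.8
  C: 597.9 − 1(200.5) = 397.4
  A: 0 + 2(200.5) = 401
Total out = 1017 mol/s; y_C = 397.4 / 1017 = 0.3907.

0.391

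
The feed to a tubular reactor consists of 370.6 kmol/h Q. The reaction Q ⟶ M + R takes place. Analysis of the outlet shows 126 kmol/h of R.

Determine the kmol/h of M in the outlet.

126 kmol/h

For R: n = n₀ + 1ξ → 126 = 0 + 1ξ, giving ξ = 126 kmol/h.
Outlet amounts (n = n₀ + ν ξ):
  Q: 370.6 − 1(126) = 244.6
  M: 0 + 1(126) = 126
  R: 0 + 1(126) = 126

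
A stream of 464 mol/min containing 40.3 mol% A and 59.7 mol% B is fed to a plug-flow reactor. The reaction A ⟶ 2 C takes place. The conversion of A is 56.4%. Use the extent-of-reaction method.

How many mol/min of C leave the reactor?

211 mol/min

A reacted = 0.564 × 187 = 105.5 mol/min; ν_A = −1, so ξ = 105.5/1 = 105.5 mol/min.
Outlet amounts (n = n₀ + ν ξ):
  A: 187 − 1(105.5) = 81.53
  C: 0 + 2(105.5) = 210.9
  B: 277 (inert)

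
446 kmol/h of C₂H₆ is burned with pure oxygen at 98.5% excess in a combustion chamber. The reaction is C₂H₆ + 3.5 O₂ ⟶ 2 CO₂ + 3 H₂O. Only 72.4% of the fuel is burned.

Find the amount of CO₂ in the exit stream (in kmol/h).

Stoichiometric O₂ = 3.5 × 446 = 1561 kmol/h; O₂ fed = 1561 × 1.985 = 3099 kmol/h.
Fuel reacted = 0.724 × 446 → ξ = 322.9 kmol/h.
Outlet (n = n₀ + ν ξ):
  C₂H₆: 446 − 1(322.9) = 123.1
  O₂: 3099 − 3.5(322.9) = 1968
  CO₂: 0 + 2(322.9) = 645.8
  H₂O: 0 + 3(322.9) = 968.7

646 kmol/h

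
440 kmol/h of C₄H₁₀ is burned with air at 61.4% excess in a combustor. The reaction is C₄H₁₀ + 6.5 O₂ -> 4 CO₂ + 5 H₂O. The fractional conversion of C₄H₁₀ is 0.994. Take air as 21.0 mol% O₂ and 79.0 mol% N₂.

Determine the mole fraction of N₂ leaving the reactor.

Stoichiometric O₂ = 6.5 × 440 = 2860 kmol/h; O₂ fed = 2860 × 1.614 = 4616 kmol/h.
N₂ fed = 4616 × 79/21 = 17370 kmol/h.
Fuel reacted = 0.994 × 440 → ξ = 437.4 kmol/h.
Outlet (n = n₀ + ν ξ):
  C₄H₁₀: 440 − 1(437.4) = 2.64
  O₂: 4616 − 6.5(437.4) = 1773
  N₂: 17370 (inert)
  CO₂: 0 + 4(437.4) = 1749
  H₂O: 0 + 5(437.4) = 2187
Total out = 23080 kmol/h; y_N₂ = 17370 / 23080 = 0.7525.

0.752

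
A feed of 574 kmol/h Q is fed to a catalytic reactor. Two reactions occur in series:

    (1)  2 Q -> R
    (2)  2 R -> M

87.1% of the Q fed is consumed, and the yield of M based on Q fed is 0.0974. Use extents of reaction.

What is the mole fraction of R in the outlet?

Conversion of Q: Q consumed = 2ξ₁ = 0.871 × 574 → ξ₁ = 250 kmol/h.
Yield of M: 1ξ₂ / 574 = 0.0974 → ξ₂ = 55.91 kmol/h.
Outlet amounts (n = n₀ + Σ ν·ξ):
  Q: 574 − 2(250) = 74.05
  R: 0 + 1(250) − 2(55.91) = 138.2
  M: 0 + 1(55.91) = 55.91
Total out = 268.1 kmol/h; y_R = 138.2 / 268.1 = 0.5153.

0.515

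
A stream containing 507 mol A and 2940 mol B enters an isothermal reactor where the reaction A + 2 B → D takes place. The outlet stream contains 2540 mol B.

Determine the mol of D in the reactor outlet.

200 mol

For B: n = n₀ − 2ξ → 2540 = 2940 − 2ξ, giving ξ = 200 mol.
Outlet amounts (n = n₀ + ν ξ):
  A: 507 − 1(200) = 307
  B: 2940 − 2(200) = 2540
  D: 0 + 1(200) = 200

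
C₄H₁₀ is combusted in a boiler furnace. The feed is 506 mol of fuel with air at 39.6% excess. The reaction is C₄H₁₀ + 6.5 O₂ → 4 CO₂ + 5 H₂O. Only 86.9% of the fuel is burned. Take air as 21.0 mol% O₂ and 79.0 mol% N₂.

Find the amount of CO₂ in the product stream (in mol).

Stoichiometric O₂ = 6.5 × 506 = 3289 mol; O₂ fed = 3289 × 1.396 = 4591 mol.
N₂ fed = 4591 × 79/21 = 17270 mol.
Fuel reacted = 0.869 × 506 → ξ = 439.7 mol.
Outlet (n = n₀ + ν ξ):
  C₄H₁₀: 506 − 1(439.7) = 66.29
  O₂: 4591 − 6.5(439.7) = 1733
  N₂: 17270 (inert)
  CO₂: 0 + 4(439.7) = 1759
  H₂O: 0 + 5(439.7) = 2199

1760 mol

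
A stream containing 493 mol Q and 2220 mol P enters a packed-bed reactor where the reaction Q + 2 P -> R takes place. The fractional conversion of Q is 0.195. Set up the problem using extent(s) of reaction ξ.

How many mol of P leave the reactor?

Q reacted = 0.195 × 493 = 96.14 mol; ν_Q = −1, so ξ = 96.14/1 = 96.14 mol.
Outlet amounts (n = n₀ + ν ξ):
  Q: 493 − 1(96.14) = 396.9
  P: 2220 − 2(96.14) = 2028
  R: 0 + 1(96.14) = 96.14

2030 mol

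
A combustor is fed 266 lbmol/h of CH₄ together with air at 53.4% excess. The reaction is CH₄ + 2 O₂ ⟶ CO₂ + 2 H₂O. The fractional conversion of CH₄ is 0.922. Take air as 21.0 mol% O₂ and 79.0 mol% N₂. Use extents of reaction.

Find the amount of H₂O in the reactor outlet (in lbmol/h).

Stoichiometric O₂ = 2 × 266 = 532 lbmol/h; O₂ fed = 532 × 1.534 = 816.1 lbmol/h.
N₂ fed = 816.1 × 79/21 = 3070 lbmol/h.
Fuel reacted = 0.922 × 266 → ξ = 245.3 lbmol/h.
Outlet (n = n₀ + ν ξ):
  CH₄: 266 − 1(245.3) = 20.75
  O₂: 816.1 − 2(245.3) = 325.6
  N₂: 3070 (inert)
  CO₂: 0 + 1(245.3) = 245.3
  H₂O: 0 + 2(245.3) = 490.5

491 lbmol/h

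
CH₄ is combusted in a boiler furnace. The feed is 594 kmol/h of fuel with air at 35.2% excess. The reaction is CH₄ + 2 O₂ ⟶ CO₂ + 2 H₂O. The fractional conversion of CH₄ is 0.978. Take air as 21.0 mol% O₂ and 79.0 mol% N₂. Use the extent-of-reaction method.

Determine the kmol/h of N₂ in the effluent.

6040 kmol/h

Stoichiometric O₂ = 2 × 594 = 1188 kmol/h; O₂ fed = 1188 × 1.352 = 1606 kmol/h.
N₂ fed = 1606 × 79/21 = 6042 kmol/h.
Fuel reacted = 0.978 × 594 → ξ = 580.9 kmol/h.
Outlet (n = n₀ + ν ξ):
  CH₄: 594 − 1(580.9) = 13.07
  O₂: 1606 − 2(580.9) = 444.3
  N₂: 6042 (inert)
  CO₂: 0 + 1(580.9) = 580.9
  H₂O: 0 + 2(580.9) = 1162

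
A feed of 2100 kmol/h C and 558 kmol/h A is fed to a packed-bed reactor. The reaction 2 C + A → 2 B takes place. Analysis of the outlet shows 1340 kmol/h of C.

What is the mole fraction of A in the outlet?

For C: n = n₀ − 2ξ → 1340 = 2100 − 2ξ, giving ξ = 380 kmol/h.
Outlet amounts (n = n₀ + ν ξ):
  C: 2100 − 2(380) = 1340
  A: 558 − 1(380) = 178
  B: 0 + 2(380) = 760
Total out = 2278 kmol/h; y_A = 178 / 2278 = 0.07814.

0.0781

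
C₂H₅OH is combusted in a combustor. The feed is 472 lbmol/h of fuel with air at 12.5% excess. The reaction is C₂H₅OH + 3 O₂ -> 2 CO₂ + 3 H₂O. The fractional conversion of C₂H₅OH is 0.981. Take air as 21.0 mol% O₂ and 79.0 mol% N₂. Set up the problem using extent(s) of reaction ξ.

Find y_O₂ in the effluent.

0.0239

Stoichiometric O₂ = 3 × 472 = 1416 lbmol/h; O₂ fed = 1416 × 1.125 = 1593 lbmol/h.
N₂ fed = 1593 × 79/21 = 5993 lbmol/h.
Fuel reacted = 0.981 × 472 → ξ = 463 lbmol/h.
Outlet (n = n₀ + ν ξ):
  C₂H₅OH: 472 − 1(463) = 8.968
  O₂: 1593 − 3(463) = 203.9
  N₂: 5993 (inert)
  CO₂: 0 + 2(463) = 926.1
  H₂O: 0 + 3(463) = 1389
Total out = 8521 lbmol/h; y_O₂ = 203.9 / 8521 = 0.02393.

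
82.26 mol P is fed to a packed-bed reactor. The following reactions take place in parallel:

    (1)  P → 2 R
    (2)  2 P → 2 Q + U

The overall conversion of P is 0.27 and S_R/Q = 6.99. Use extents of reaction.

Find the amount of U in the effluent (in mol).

2.47 mol

Conversion of P: P consumed = 0.27 × 82.26 = 22.21 mol = 1ξ₁ + 2ξ₂.
Selectivity: 2ξ₁ / (2ξ₂) = 6.99 → ξ₁ = 6.99 ξ₂.
Substitute: (1·6.99 + 2) ξ₂ = 22.21 → ξ₂ = 2.471 mol, ξ₁ = 17.27 mol.
Outlet amounts (n = n₀ + Σ ν·ξ):
  P: 82.26 − 1(17.27) − 2(2.471) = 60.05
  R: 0 + 2(17.27) = 34.54
  Q: 0 + 2(2.471) = 4.941
  U: 0 + 1(2.471) = 2.471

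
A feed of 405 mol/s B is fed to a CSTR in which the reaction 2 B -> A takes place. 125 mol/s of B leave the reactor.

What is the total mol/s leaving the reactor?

265 mol/s

For B: n = n₀ − 2ξ → 125 = 405 − 2ξ, giving ξ = 140 mol/s.
Outlet amounts (n = n₀ + ν ξ):
  B: 405 − 2(140) = 125
  A: 0 + 1(140) = 140
Total out = 125 + 140 = 265 mol/s.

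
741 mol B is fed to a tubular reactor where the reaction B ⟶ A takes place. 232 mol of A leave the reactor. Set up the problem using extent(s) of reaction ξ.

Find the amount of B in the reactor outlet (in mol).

For A: n = n₀ + 1ξ → 232 = 0 + 1ξ, giving ξ = 232 mol.
Outlet amounts (n = n₀ + ν ξ):
  B: 741 − 1(232) = 509
  A: 0 + 1(232) = 232

509 mol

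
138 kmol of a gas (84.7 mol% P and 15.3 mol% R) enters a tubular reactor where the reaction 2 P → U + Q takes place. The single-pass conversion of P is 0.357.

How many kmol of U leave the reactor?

P reacted = 0.357 × 116.9 = 41.73 kmol; ν_P = −2, so ξ = 41.73/2 = 20.86 kmol.
Outlet amounts (n = n₀ + ν ξ):
  P: 116.9 − 2(20.86) = 75.16
  U: 0 + 1(20.86) = 20.86
  Q: 0 + 1(20.86) = 20.86
  R: 21.11 (inert)

20.9 kmol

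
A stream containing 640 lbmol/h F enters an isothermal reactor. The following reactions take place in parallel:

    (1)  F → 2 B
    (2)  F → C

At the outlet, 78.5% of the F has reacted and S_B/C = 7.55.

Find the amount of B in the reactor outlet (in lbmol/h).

794 lbmol/h

Conversion of F: F consumed = 0.785 × 640 = 502.4 lbmol/h = 1ξ₁ + 1ξ₂.
Selectivity: 2ξ₁ / (1ξ₂) = 7.55 → ξ₁ = 3.775 ξ₂.
Substitute: (1·3.775 + 1) ξ₂ = 502.4 → ξ₂ = 105.2 lbmol/h, ξ₁ = 397.2 lbmol/h.
Outlet amounts (n = n₀ + Σ ν·ξ):
  F: 640 − 1(397.2) − 1(105.2) = 137.6
  B: 0 + 2(397.2) = 794.4
  C: 0 + 1(105.2) = 105.2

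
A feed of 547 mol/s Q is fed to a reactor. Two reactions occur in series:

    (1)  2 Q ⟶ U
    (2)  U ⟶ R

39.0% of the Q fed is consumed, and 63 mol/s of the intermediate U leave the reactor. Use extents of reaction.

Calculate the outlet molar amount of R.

Conversion of Q: Q consumed = 2ξ₁ = 0.39 × 547 → ξ₁ = 106.7 mol/s.
U balance: n_U = 0 + 1ξ₁ − 1ξ₂ = 63 → ξ₂ = (1·106.7 − 63)/1 = 43.67 mol/s.
Outlet amounts (n = n₀ + Σ ν·ξ):
  Q: 547 − 2(106.7) = 333.7
  U: 0 + 1(106.7) − 1(43.67) = 63
  R: 0 + 1(43.67) = 43.67

43.7 mol/s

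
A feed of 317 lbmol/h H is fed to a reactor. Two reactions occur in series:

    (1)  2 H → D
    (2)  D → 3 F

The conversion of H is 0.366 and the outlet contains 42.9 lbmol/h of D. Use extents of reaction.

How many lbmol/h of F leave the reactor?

45.3 lbmol/h

Conversion of H: H consumed = 2ξ₁ = 0.366 × 317 → ξ₁ = 58.01 lbmol/h.
D balance: n_D = 0 + 1ξ₁ − 1ξ₂ = 42.9 → ξ₂ = (1·58.01 − 42.9)/1 = 15.11 lbmol/h.
Outlet amounts (n = n₀ + Σ ν·ξ):
  H: 317 − 2(58.01) = 201
  D: 0 + 1(58.01) − 1(15.11) = 42.9
  F: 0 + 3(15.11) = 45.33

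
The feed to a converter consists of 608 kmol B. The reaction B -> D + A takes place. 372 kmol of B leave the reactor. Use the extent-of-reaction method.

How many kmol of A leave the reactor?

For B: n = n₀ − 1ξ → 372 = 608 − 1ξ, giving ξ = 236 kmol.
Outlet amounts (n = n₀ + ν ξ):
  B: 608 − 1(236) = 372
  D: 0 + 1(236) = 236
  A: 0 + 1(236) = 236

236 kmol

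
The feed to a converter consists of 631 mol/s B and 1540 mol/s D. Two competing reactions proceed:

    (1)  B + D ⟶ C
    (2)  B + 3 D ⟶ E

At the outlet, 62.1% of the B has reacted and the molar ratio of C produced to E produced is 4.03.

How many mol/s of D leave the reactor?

Conversion of B: B consumed = 0.621 × 631 = 391.9 mol/s = 1ξ₁ + 1ξ₂.
Selectivity: 1ξ₁ / (1ξ₂) = 4.03 → ξ₁ = 4.03 ξ₂.
Substitute: (1·4.03 + 1) ξ₂ = 391.9 → ξ₂ = 77.9 mol/s, ξ₁ = 313.9 mol/s.
Outlet amounts (n = n₀ + Σ ν·ξ):
  B: 631 − 1(313.9) − 1(77.9) = 239.1
  D: 1540 − 1(313.9) − 3(77.9) = 992.3
  C: 0 + 1(313.9) = 313.9
  E: 0 + 1(77.9) = 77.9

992 mol/s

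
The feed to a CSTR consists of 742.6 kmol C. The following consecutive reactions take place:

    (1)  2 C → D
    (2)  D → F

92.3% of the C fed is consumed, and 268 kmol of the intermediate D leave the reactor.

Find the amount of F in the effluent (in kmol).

74.7 kmol

Conversion of C: C consumed = 2ξ₁ = 0.923 × 742.6 → ξ₁ = 342.7 kmol.
D balance: n_D = 0 + 1ξ₁ − 1ξ₂ = 268 → ξ₂ = (1·342.7 − 268)/1 = 74.71 kmol.
Outlet amounts (n = n₀ + Σ ν·ξ):
  C: 742.6 − 2(342.7) = 57.18
  D: 0 + 1(342.7) − 1(74.71) = 268
  F: 0 + 1(74.71) = 74.71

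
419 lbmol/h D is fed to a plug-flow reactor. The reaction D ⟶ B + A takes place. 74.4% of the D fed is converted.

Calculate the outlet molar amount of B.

312 lbmol/h

D reacted = 0.744 × 419 = 311.7 lbmol/h; ν_D = −1, so ξ = 311.7/1 = 311.7 lbmol/h.
Outlet amounts (n = n₀ + ν ξ):
  D: 419 − 1(311.7) = 107.3
  B: 0 + 1(311.7) = 311.7
  A: 0 + 1(311.7) = 311.7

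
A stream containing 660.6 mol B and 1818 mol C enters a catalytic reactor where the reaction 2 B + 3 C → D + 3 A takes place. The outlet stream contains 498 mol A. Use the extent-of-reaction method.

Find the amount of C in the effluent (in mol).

1320 mol

For A: n = n₀ + 3ξ → 498 = 0 + 3ξ, giving ξ = 166 mol.
Outlet amounts (n = n₀ + ν ξ):
  B: 660.6 − 2(166) = 328.6
  C: 1818 − 3(166) = 1320
  D: 0 + 1(166) = 166
  A: 0 + 3(166) = 498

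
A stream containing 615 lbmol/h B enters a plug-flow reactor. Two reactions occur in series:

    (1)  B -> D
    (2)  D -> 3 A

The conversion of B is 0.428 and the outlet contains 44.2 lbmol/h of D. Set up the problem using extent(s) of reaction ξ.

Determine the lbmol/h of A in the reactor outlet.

657 lbmol/h

Conversion of B: B consumed = 1ξ₁ = 0.428 × 615 → ξ₁ = 263.2 lbmol/h.
D balance: n_D = 0 + 1ξ₁ − 1ξ₂ = 44.2 → ξ₂ = (1·263.2 − 44.2)/1 = 219 lbmol/h.
Outlet amounts (n = n₀ + Σ ν·ξ):
  B: 615 − 1(263.2) = 351.8
  D: 0 + 1(263.2) − 1(219) = 44.2
  A: 0 + 3(219) = 657.1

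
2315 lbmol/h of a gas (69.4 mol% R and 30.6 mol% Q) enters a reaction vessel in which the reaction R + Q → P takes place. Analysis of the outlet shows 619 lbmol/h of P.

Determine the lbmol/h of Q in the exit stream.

For P: n = n₀ + 1ξ → 619 = 0 + 1ξ, giving ξ = 619 lbmol/h.
Outlet amounts (n = n₀ + ν ξ):
  R: 1607 − 1(619) = 987.6
  Q: 708.4 − 1(619) = 89.39
  P: 0 + 1(619) = 619

89.4 lbmol/h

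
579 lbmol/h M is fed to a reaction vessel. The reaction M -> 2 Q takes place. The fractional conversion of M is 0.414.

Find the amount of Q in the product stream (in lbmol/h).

M reacted = 0.414 × 579 = 239.7 lbmol/h; ν_M = −1, so ξ = 239.7/1 = 239.7 lbmol/h.
Outlet amounts (n = n₀ + ν ξ):
  M: 579 − 1(239.7) = 339.3
  Q: 0 + 2(239.7) = 479.4

479 lbmol/h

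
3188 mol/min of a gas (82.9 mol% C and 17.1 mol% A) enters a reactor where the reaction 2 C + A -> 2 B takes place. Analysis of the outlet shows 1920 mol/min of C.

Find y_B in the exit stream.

0.256

For C: n = n₀ − 2ξ → 1920 = 2643 − 2ξ, giving ξ = 361.4 mol/min.
Outlet amounts (n = n₀ + ν ξ):
  C: 2643 − 2(361.4) = 1920
  A: 545.1 − 1(361.4) = 183.7
  B: 0 + 2(361.4) = 722.9
Total out = 2827 mol/min; y_B = 722.9 / 2827 = 0.2557.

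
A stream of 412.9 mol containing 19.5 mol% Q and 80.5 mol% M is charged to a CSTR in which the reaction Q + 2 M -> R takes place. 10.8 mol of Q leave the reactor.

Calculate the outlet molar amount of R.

For Q: n = n₀ − 1ξ → 10.8 = 80.52 − 1ξ, giving ξ = 69.72 mol.
Outlet amounts (n = n₀ + ν ξ):
  Q: 80.52 − 1(69.72) = 10.8
  M: 332.4 − 2(69.72) = 193
  R: 0 + 1(69.72) = 69.72

69.7 mol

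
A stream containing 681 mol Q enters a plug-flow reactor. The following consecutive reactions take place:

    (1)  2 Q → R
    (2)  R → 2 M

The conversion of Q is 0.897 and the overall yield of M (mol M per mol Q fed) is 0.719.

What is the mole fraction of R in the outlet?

Conversion of Q: Q consumed = 2ξ₁ = 0.897 × 681 → ξ₁ = 305.4 mol.
Yield of M: 2ξ₂ / 681 = 0.719 → ξ₂ = 244.8 mol.
Outlet amounts (n = n₀ + Σ ν·ξ):
  Q: 681 − 2(305.4) = 70.14
  R: 0 + 1(305.4) − 1(244.8) = 60.61
  M: 0 + 2(244.8) = 489.6
Total out = 620.4 mol; y_R = 60.61 / 620.4 = 0.09769.

0.0977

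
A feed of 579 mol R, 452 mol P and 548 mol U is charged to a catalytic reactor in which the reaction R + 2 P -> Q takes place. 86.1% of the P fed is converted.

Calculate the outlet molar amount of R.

384 mol

P reacted = 0.861 × 452 = 389.2 mol; ν_P = −2, so ξ = 389.2/2 = 194.6 mol.
Outlet amounts (n = n₀ + ν ξ):
  R: 579 − 1(194.6) = 384.4
  P: 452 − 2(194.6) = 62.83
  Q: 0 + 1(194.6) = 194.6
  U: 548 (inert)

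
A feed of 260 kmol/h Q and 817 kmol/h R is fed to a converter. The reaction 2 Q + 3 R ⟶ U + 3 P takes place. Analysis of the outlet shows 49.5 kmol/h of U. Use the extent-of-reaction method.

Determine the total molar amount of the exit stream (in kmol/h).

For U: n = n₀ + 1ξ → 49.5 = 0 + 1ξ, giving ξ = 49.5 kmol/h.
Outlet amounts (n = n₀ + ν ξ):
  Q: 260 − 2(49.5) = 161
  R: 817 − 3(49.5) = 668.5
  U: 0 + 1(49.5) = 49.5
  P: 0 + 3(49.5) = 148.5
Total out = 161 + 668.5 + 49.5 + 148.5 = 1028 kmol/h.

1030 kmol/h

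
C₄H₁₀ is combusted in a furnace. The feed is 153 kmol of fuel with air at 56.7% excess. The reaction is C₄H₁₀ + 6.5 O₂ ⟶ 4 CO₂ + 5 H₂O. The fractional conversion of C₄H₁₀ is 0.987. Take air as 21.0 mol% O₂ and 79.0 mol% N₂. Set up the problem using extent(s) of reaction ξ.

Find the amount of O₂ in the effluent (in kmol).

Stoichiometric O₂ = 6.5 × 153 = 994.5 kmol; O₂ fed = 994.5 × 1.567 = 1558 kmol.
N₂ fed = 1558 × 79/21 = 5862 kmol.
Fuel reacted = 0.987 × 153 → ξ = 151 kmol.
Outlet (n = n₀ + ν ξ):
  C₄H₁₀: 153 − 1(151) = 1.989
  O₂: 1558 − 6.5(151) = 576.8
  N₂: 5862 (inert)
  CO₂: 0 + 4(151) = 604
  H₂O: 0 + 5(151) = 755.1

577 kmol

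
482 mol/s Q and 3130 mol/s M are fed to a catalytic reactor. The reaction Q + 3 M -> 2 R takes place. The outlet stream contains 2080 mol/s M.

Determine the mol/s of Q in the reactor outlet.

For M: n = n₀ − 3ξ → 2080 = 3130 − 3ξ, giving ξ = 350 mol/s.
Outlet amounts (n = n₀ + ν ξ):
  Q: 482 − 1(350) = 132
  M: 3130 − 3(350) = 2080
  R: 0 + 2(350) = 700

132 mol/s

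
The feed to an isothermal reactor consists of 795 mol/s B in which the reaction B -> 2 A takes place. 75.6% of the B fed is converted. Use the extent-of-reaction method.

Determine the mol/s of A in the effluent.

1200 mol/s

B reacted = 0.756 × 795 = 601 mol/s; ν_B = −1, so ξ = 601/1 = 601 mol/s.
Outlet amounts (n = n₀ + ν ξ):
  B: 795 − 1(601) = 194
  A: 0 + 2(601) = 1202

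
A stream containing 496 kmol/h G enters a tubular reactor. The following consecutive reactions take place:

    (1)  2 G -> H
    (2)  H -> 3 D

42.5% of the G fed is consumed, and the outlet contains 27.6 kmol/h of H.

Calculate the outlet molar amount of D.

233 kmol/h

Conversion of G: G consumed = 2ξ₁ = 0.425 × 496 → ξ₁ = 105.4 kmol/h.
H balance: n_H = 0 + 1ξ₁ − 1ξ₂ = 27.6 → ξ₂ = (1·105.4 − 27.6)/1 = 77.8 kmol/h.
Outlet amounts (n = n₀ + Σ ν·ξ):
  G: 496 − 2(105.4) = 285.2
  H: 0 + 1(105.4) − 1(77.8) = 27.6
  D: 0 + 3(77.8) = 233.4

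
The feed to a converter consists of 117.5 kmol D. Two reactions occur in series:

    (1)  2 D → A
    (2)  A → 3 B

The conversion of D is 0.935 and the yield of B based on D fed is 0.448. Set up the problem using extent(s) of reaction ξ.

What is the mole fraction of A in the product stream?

0.383

Conversion of D: D consumed = 2ξ₁ = 0.935 × 117.5 → ξ₁ = 54.93 kmol.
Yield of B: 3ξ₂ / 117.5 = 0.448 → ξ₂ = 17.55 kmol.
Outlet amounts (n = n₀ + Σ ν·ξ):
  D: 117.5 − 2(54.93) = 7.637
  A: 0 + 1(54.93) − 1(17.55) = 37.38
  B: 0 + 3(17.55) = 52.64
Total out = 97.66 kmol; y_A = 37.38 / 97.66 = 0.3828.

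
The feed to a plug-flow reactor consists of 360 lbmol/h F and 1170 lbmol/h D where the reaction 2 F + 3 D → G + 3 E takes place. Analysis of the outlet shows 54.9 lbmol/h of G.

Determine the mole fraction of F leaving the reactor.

For G: n = n₀ + 1ξ → 54.9 = 0 + 1ξ, giving ξ = 54.9 lbmol/h.
Outlet amounts (n = n₀ + ν ξ):
  F: 360 − 2(54.9) = 250.2
  D: 1170 − 3(54.9) = 1005
  G: 0 + 1(54.9) = 54.9
  E: 0 + 3(54.9) = 164.7
Total out = 1475 lbmol/h; y_F = 250.2 / 1475 = 0.1696.

0.17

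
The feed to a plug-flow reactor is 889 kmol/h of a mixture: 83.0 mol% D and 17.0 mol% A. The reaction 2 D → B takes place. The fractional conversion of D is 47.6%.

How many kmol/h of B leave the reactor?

D reacted = 0.476 × 737.9 = 351.2 kmol/h; ν_D = −2, so ξ = 351.2/2 = 175.6 kmol/h.
Outlet amounts (n = n₀ + ν ξ):
  D: 737.9 − 2(175.6) = 386.6
  B: 0 + 1(175.6) = 175.6
  A: 151.1 (inert)

176 kmol/h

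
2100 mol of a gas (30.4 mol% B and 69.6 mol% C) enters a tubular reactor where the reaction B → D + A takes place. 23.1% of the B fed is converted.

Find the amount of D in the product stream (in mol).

B reacted = 0.231 × 638.4 = 147.5 mol; ν_B = −1, so ξ = 147.5/1 = 147.5 mol.
Outlet amounts (n = n₀ + ν ξ):
  B: 638.4 − 1(147.5) = 490.9
  D: 0 + 1(147.5) = 147.5
  A: 0 + 1(147.5) = 147.5
  C: 1462 (inert)

147 mol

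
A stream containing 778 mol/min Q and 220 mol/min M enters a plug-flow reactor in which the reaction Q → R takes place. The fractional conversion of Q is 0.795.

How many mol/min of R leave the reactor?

619 mol/min

Q reacted = 0.795 × 778 = 618.5 mol/min; ν_Q = −1, so ξ = 618.5/1 = 618.5 mol/min.
Outlet amounts (n = n₀ + ν ξ):
  Q: 778 − 1(618.5) = 159.5
  R: 0 + 1(618.5) = 618.5
  M: 220 (inert)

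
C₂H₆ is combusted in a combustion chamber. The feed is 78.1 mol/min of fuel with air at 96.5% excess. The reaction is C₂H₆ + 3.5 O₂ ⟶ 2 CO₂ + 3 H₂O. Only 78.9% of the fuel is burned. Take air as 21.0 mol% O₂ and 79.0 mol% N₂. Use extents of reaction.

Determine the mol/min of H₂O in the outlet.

Stoichiometric O₂ = 3.5 × 78.1 = 273.3 mol/min; O₂ fed = 273.3 × 1.965 = 537.1 mol/min.
N₂ fed = 537.1 × 79/21 = 2021 mol/min.
Fuel reacted = 0.789 × 78.1 → ξ = 61.62 mol/min.
Outlet (n = n₀ + ν ξ):
  C₂H₆: 78.1 − 1(61.62) = 16.48
  O₂: 537.1 − 3.5(61.62) = 321.5
  N₂: 2021 (inert)
  CO₂: 0 + 2(61.62) = 123.2
  H₂O: 0 + 3(61.62) = 184.9

185 mol/min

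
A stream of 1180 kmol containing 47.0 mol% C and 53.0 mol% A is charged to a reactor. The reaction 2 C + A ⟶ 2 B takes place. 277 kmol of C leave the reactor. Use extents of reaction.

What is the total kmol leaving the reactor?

For C: n = n₀ − 2ξ → 277 = 554.6 − 2ξ, giving ξ = 138.8 kmol.
Outlet amounts (n = n₀ + ν ξ):
  C: 554.6 − 2(138.8) = 277
  A: 625.4 − 1(138.8) = 486.6
  B: 0 + 2(138.8) = 277.6
Total out = 277 + 486.6 + 277.6 = 1041 kmol.

1040 kmol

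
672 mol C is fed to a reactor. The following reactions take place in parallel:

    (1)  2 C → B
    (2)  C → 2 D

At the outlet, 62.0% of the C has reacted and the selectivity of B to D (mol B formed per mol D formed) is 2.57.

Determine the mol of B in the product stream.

Conversion of C: C consumed = 0.62 × 672 = 416.6 mol = 2ξ₁ + 1ξ₂.
Selectivity: 1ξ₁ / (2ξ₂) = 2.57 → ξ₁ = 5.14 ξ₂.
Substitute: (2·5.14 + 1) ξ₂ = 416.6 → ξ₂ = 36.94 mol, ξ₁ = 189.9 mol.
Outlet amounts (n = n₀ + Σ ν·ξ):
  C: 672 − 2(189.9) − 1(36.94) = 255.4
  B: 0 + 1(189.9) = 189.9
  D: 0 + 2(36.94) = 73.87

190 mol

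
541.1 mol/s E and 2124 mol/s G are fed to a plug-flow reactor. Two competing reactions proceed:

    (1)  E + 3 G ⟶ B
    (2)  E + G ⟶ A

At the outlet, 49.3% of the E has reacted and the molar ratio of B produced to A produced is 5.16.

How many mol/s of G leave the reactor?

1410 mol/s

Conversion of E: E consumed = 0.493 × 541.1 = 266.8 mol/s = 1ξ₁ + 1ξ₂.
Selectivity: 1ξ₁ / (1ξ₂) = 5.16 → ξ₁ = 5.16 ξ₂.
Substitute: (1·5.16 + 1) ξ₂ = 266.8 → ξ₂ = 43.31 mol/s, ξ₁ = 223.5 mol/s.
Outlet amounts (n = n₀ + Σ ν·ξ):
  E: 541.1 − 1(223.5) − 1(43.31) = 274.3
  G: 2124 − 3(223.5) − 1(43.31) = 1410
  B: 0 + 1(223.5) = 223.5
  A: 0 + 1(43.31) = 43.31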